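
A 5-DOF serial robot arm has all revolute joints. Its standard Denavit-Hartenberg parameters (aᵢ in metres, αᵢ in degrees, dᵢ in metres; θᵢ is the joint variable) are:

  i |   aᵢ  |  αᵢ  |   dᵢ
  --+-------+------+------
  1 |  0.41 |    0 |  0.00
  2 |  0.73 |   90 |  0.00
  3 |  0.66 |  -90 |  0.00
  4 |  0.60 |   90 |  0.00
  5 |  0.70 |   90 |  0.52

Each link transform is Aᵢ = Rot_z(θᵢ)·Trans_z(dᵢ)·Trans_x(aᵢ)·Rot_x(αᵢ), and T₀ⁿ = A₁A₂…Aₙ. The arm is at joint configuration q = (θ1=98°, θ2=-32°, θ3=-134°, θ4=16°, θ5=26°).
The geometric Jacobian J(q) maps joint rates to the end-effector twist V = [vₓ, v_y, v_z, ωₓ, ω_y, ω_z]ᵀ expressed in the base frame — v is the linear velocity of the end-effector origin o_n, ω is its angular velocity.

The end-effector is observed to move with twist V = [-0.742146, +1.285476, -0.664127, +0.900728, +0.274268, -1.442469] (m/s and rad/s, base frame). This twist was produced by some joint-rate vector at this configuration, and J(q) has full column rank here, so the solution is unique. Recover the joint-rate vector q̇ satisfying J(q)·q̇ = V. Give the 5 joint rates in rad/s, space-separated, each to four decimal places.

-0.9470 0.2160 0.4210 0.9380 0.3020

o_n = [-0.0840, -0.0506, -1.6410]
J₁: ẑ×o_n = [0.0506, -0.0840, 0.0000], ω = ẑ
J2: z=[0.0000, 0.0000, 1.0000] o=[-0.0571, 0.4060, 0.0000] → [0.4566, -0.0270, 0.0000, 0.0000, 0.0000, 1.0000]
J3: z=[0.9135, -0.4067, 0.0000] o=[0.2399, 1.0729, 0.0000] → [0.6674, 1.4991, -1.1581, 0.9135, -0.4067, 0.0000]
J4: z=[0.2926, 0.6571, -0.6947] o=[0.0534, 0.6541, -0.4748] → [-1.2558, 0.4367, -0.1159, 0.2926, 0.6571, -0.6947]
J5: z=[0.8003, -0.5659, -0.1983] o=[-0.2607, 0.3553, -0.8896] → [0.3447, 0.5662, -0.2249, 0.8003, -0.5659, -0.1983]
q̇ = J⁺·V = [-0.9470, 0.2160, 0.4210, 0.9380, 0.3020]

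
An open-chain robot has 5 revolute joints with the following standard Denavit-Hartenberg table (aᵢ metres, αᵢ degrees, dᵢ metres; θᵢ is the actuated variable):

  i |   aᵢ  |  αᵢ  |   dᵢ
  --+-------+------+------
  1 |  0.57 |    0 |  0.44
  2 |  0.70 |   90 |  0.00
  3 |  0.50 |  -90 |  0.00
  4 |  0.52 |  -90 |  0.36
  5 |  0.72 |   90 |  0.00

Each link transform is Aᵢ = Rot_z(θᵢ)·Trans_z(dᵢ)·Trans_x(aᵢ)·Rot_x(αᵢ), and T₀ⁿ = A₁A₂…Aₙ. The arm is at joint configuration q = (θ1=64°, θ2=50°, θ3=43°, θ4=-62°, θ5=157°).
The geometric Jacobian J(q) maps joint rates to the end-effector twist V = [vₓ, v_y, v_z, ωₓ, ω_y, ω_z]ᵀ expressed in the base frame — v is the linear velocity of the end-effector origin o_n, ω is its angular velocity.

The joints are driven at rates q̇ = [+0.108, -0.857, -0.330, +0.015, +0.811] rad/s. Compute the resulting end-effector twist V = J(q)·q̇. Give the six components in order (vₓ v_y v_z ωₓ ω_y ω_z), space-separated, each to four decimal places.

0.5163 0.0237 0.2320 -0.8581 0.1800 -0.2497

o_n = [-0.2570, 1.3408, 0.7928]
J₁: ẑ×o_n = [-1.3408, -0.2570, 0.0000], ω = ẑ
J2: z=[0.0000, 0.0000, 1.0000] o=[0.2499, 0.5123, 0.4400] → [-0.8285, -0.5068, 0.0000, 0.0000, 0.0000, 1.0000]
J3: z=[0.9135, 0.4067, 0.0000] o=[-0.0348, 1.1518, 0.4400] → [0.1435, -0.3223, 0.2630, 0.9135, 0.4067, 0.0000]
J4: z=[0.2774, -0.6230, 0.7314] o=[-0.1836, 1.4859, 0.7810] → [0.0987, -0.0570, -0.0860, 0.2774, -0.6230, 0.7314]
J5: z=[-0.6915, 0.3990, 0.6022] o=[0.2631, 1.6114, 1.2108] → [-0.0038, -0.6022, 0.3946, -0.6915, 0.3990, 0.6022]
V = J·q̇ = [0.5163, 0.0237, 0.2320, -0.8581, 0.1800, -0.2497]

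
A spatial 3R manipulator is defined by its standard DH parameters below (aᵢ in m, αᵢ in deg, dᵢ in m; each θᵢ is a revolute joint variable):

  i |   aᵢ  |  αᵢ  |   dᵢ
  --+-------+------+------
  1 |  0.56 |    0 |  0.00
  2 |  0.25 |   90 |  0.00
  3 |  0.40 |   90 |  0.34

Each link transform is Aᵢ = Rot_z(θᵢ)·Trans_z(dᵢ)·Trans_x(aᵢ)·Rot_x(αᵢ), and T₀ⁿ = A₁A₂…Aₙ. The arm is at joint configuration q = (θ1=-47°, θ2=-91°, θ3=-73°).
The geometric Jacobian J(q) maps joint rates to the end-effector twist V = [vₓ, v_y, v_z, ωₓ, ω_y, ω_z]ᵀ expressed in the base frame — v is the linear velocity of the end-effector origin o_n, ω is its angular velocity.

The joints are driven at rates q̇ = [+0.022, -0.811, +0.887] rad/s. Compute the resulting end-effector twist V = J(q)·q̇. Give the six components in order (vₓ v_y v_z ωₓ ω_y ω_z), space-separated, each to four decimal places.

o_n = [-0.1183, -0.4024, -0.3825]
J₁: ẑ×o_n = [0.4024, -0.1183, 0.0000], ω = ẑ
J2: z=[0.0000, 0.0000, 1.0000] o=[0.3819, -0.4096, 0.0000] → [-0.0071, -0.5002, 0.0000, 0.0000, 0.0000, 1.0000]
J3: z=[-0.6691, 0.7431, 0.0000] o=[0.1961, -0.5768, 0.0000] → [-0.2843, -0.2560, 0.1169, -0.6691, 0.7431, 0.0000]
V = J·q̇ = [-0.2375, 0.1760, 0.1037, -0.5935, 0.6592, -0.7890]

-0.2375 0.1760 0.1037 -0.5935 0.6592 -0.7890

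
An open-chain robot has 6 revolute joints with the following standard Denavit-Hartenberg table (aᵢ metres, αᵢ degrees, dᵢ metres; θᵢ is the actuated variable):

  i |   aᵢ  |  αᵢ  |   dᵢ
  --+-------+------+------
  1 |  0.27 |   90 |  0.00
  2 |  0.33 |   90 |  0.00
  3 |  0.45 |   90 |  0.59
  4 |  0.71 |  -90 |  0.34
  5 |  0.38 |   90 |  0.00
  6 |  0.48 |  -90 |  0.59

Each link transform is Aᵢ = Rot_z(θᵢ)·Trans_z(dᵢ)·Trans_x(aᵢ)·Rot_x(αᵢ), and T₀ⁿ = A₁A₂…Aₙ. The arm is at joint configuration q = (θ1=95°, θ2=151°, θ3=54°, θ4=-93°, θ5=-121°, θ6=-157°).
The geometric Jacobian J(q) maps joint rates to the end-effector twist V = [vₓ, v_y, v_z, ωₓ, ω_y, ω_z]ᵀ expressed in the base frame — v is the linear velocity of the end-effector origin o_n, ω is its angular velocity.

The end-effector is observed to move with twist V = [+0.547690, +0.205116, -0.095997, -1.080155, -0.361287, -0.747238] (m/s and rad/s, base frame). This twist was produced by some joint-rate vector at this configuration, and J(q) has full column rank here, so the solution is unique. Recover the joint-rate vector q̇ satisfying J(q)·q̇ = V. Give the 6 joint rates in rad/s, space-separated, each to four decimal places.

-0.7330 -0.5830 0.5730 0.0530 -0.2540 -0.8500

o_n = [0.2081, 0.0595, 0.5431]
J₁: ẑ×o_n = [-0.0595, 0.2081, 0.0000], ω = ẑ
J2: z=[0.9962, 0.0872, 0.0000] o=[-0.0235, 0.2690, 0.0000] → [0.0473, -0.5410, -0.2289, 0.9962, 0.0872, 0.0000]
J3: z=[-0.0423, 0.4830, 0.8746] o=[0.0016, -0.0186, 0.1600] → [0.1168, 0.1967, -0.1030, -0.0423, 0.4830, 0.8746]
J4: z=[-0.5239, -0.7561, 0.3922] o=[0.3595, 0.0677, 0.8042] → [0.2007, -0.1962, -0.1102, -0.5239, -0.7561, 0.3922]
J5: z=[0.8518, -0.4663, 0.2388] o=[0.1798, -0.5154, 0.3069] → [-0.2474, -0.1944, 0.5029, 0.8518, -0.4663, 0.2388]
J6: z=[0.2718, 0.7830, 0.5594] o=[0.0096, -0.6719, 0.6085] → [-0.4604, 0.1288, 0.0434, 0.2718, 0.7830, 0.5594]
q̇ = J⁺·V = [-0.7330, -0.5830, 0.5730, 0.0530, -0.2540, -0.8500]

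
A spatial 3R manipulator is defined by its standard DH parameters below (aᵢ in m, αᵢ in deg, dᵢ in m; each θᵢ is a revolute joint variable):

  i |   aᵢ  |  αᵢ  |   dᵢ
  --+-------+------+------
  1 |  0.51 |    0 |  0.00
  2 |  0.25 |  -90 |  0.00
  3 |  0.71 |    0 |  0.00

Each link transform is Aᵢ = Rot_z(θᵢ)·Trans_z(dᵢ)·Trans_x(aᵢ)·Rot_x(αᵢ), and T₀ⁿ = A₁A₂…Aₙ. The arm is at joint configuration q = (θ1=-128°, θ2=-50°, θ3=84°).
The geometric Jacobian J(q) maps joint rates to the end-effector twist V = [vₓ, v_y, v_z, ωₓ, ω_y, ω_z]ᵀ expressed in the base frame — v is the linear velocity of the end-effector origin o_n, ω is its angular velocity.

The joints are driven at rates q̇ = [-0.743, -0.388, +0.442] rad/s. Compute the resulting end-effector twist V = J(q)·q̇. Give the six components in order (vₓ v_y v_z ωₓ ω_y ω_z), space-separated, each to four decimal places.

0.0005 0.6106 -0.0328 0.0154 -0.4417 -1.1310

o_n = [-0.6380, -0.4132, -0.7061]
J₁: ẑ×o_n = [0.4132, -0.6380, 0.0000], ω = ẑ
J2: z=[0.0000, 0.0000, 1.0000] o=[-0.3140, -0.4019, 0.0000] → [0.0113, -0.3240, 0.0000, 0.0000, 0.0000, 1.0000]
J3: z=[0.0349, -0.9994, 0.0000] o=[-0.5638, -0.4106, 0.0000] → [0.7057, 0.0246, -0.0742, 0.0349, -0.9994, 0.0000]
V = J·q̇ = [0.0005, 0.6106, -0.0328, 0.0154, -0.4417, -1.1310]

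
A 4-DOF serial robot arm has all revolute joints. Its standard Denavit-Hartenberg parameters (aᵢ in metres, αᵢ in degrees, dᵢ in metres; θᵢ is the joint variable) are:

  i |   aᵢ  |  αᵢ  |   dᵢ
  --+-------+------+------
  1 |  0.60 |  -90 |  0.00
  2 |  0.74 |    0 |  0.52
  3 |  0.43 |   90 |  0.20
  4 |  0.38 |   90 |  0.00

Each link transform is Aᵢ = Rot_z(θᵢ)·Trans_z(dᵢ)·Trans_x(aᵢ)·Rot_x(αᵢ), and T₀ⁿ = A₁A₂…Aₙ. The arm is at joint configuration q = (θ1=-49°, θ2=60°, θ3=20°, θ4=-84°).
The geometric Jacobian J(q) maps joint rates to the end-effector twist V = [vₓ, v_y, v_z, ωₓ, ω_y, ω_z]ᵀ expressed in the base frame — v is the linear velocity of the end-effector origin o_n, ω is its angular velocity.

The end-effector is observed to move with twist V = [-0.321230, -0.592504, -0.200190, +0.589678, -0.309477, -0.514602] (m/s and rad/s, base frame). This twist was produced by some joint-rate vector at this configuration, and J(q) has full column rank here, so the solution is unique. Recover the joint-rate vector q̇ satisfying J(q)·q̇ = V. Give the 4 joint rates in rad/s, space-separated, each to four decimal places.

-0.6240 -0.1460 0.3880 0.6300

o_n = [0.9481, -0.5692, -1.1034]
J₁: ẑ×o_n = [0.5692, 0.9481, -0.0000], ω = ẑ
J2: z=[0.7547, 0.6561, 0.0000] o=[0.3936, -0.4528, 0.0000] → [-0.7239, 0.8328, -0.4516, 0.7547, 0.6561, 0.0000]
J3: z=[0.7547, 0.6561, 0.0000] o=[1.0288, -0.3909, -0.6409] → [-0.3035, 0.3491, -0.0816, 0.7547, 0.6561, 0.0000]
J4: z=[0.6461, -0.7432, 0.1736] o=[1.2288, -0.3161, -1.0643] → [0.0730, -0.0235, -0.3722, 0.6461, -0.7432, 0.1736]
q̇ = J⁺·V = [-0.6240, -0.1460, 0.3880, 0.6300]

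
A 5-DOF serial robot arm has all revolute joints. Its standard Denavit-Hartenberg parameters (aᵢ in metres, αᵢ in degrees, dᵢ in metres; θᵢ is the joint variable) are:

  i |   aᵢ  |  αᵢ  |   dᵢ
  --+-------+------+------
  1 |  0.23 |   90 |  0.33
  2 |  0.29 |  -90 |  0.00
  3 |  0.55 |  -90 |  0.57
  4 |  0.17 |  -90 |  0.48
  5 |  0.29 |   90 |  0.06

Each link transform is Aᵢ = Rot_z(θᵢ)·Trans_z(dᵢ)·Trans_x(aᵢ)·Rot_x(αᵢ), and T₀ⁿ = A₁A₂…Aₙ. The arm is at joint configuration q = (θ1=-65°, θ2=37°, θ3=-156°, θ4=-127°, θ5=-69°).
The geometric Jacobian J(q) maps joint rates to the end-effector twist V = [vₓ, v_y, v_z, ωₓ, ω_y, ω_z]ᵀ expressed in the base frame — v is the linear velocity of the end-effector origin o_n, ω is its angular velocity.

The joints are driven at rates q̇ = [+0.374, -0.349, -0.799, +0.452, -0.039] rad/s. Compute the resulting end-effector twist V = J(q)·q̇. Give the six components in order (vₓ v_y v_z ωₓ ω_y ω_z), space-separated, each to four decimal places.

-0.0486 0.0545 -0.3273 0.2344 -0.6239 -0.1551

o_n = [-0.8264, -0.2674, 1.1090]
J₁: ẑ×o_n = [0.2674, -0.8264, 0.0000], ω = ẑ
J2: z=[-0.9063, -0.4226, 0.0000] o=[0.0972, -0.2085, 0.3300] → [-0.3292, 0.7060, -0.3369, -0.9063, -0.4226, 0.0000]
J3: z=[-0.2543, 0.5454, 0.7986] o=[0.1951, -0.4184, 0.5045] → [0.2091, -0.6621, 0.5188, -0.2543, 0.5454, 0.7986]
J4: z=[-0.6907, -0.6805, 0.2448] o=[-0.3222, 0.1617, 0.6574] → [-0.2023, 0.1885, -0.0467, -0.6907, -0.6805, 0.2448]
J5: z=[-0.6937, 0.7191, 0.0416] o=[-0.6190, -0.1410, 0.9395] → [0.1271, 0.1089, 0.2368, -0.6937, 0.7191, 0.0416]
V = J·q̇ = [-0.0486, 0.0545, -0.3273, 0.2344, -0.6239, -0.1551]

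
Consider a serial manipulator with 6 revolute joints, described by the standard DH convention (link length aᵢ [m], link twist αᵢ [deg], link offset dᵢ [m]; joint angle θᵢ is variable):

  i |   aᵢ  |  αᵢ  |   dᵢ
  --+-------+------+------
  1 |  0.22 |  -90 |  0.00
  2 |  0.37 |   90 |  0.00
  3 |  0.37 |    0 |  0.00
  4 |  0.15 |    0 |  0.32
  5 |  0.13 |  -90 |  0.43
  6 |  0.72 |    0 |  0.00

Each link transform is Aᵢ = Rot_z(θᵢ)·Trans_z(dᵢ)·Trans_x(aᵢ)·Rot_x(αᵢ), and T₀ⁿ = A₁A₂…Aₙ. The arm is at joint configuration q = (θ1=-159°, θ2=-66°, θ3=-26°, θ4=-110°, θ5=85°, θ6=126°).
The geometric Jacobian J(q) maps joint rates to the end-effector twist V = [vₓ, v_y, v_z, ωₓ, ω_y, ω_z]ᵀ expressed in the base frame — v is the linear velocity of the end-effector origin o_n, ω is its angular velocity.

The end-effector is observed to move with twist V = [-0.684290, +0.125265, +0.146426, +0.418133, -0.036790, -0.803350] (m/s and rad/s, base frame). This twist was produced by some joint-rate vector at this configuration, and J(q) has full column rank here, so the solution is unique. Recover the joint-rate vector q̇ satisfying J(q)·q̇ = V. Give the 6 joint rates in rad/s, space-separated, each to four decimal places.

-0.4430 0.5750 0.3320 0.1440 -0.2780 -0.6210

o_n = [-0.2321, -0.0478, 0.4428]
J₁: ẑ×o_n = [0.0478, -0.2321, 0.0000], ω = ẑ
J2: z=[0.3584, -0.9336, 0.0000] o=[-0.2054, -0.0788, 0.0000] → [-0.4134, -0.1587, -0.0138, 0.3584, -0.9336, 0.0000]
J3: z=[0.8529, 0.3274, 0.4067] o=[-0.3459, -0.1328, 0.3380] → [-0.0002, -0.0431, 0.0352, 0.8529, 0.3274, 0.4067]
J4: z=[0.8529, 0.3274, 0.4067] o=[-0.5303, -0.0298, 0.6418] → [-0.0578, 0.2910, -0.1130, 0.8529, 0.3274, 0.4067]
J5: z=[0.8529, 0.3274, 0.4067] o=[-0.2537, 0.1879, 0.6734] → [0.0204, 0.2055, -0.2082, 0.8529, 0.3274, 0.4067]
J6: z=[-0.0696, -0.7008, 0.7100] o=[0.0457, 0.4111, 0.9230] → [0.6624, -0.2306, -0.1627, -0.0696, -0.7008, 0.7100]
q̇ = J⁺·V = [-0.4430, 0.5750, 0.3320, 0.1440, -0.2780, -0.6210]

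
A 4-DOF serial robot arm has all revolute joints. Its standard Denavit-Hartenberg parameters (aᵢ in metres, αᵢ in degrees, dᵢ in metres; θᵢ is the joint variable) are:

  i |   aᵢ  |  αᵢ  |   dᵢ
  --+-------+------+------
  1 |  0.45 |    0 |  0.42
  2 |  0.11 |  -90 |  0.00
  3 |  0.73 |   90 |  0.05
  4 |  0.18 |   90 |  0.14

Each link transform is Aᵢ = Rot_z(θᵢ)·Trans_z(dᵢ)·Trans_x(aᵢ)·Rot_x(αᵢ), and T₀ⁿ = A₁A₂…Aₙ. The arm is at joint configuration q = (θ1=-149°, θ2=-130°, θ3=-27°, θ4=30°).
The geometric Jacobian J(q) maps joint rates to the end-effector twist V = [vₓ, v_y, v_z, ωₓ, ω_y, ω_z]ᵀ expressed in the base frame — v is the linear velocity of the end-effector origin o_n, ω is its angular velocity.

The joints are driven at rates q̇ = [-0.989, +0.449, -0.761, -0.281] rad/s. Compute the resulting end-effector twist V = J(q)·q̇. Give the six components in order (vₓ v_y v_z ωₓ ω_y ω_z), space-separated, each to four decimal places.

o_n = [-0.3933, 0.6156, 0.9469]
J₁: ẑ×o_n = [-0.6156, -0.3933, 0.0000], ω = ẑ
J2: z=[0.0000, 0.0000, 1.0000] o=[-0.3857, -0.2318, 0.4200] → [-0.8474, -0.0075, 0.0000, 0.0000, 0.0000, 1.0000]
J3: z=[-0.9877, 0.1564, 0.0000] o=[-0.3685, -0.1231, 0.4200] → [0.0824, 0.5204, -0.7258, -0.9877, 0.1564, 0.0000]
J4: z=[-0.0710, -0.4484, 0.8910] o=[-0.3162, 0.5271, 0.7514] → [-0.1665, -0.0548, -0.0409, -0.0710, -0.4484, 0.8910]
V = J·q̇ = [0.2124, 0.0049, 0.5638, 0.7716, 0.0070, -0.7904]

0.2124 0.0049 0.5638 0.7716 0.0070 -0.7904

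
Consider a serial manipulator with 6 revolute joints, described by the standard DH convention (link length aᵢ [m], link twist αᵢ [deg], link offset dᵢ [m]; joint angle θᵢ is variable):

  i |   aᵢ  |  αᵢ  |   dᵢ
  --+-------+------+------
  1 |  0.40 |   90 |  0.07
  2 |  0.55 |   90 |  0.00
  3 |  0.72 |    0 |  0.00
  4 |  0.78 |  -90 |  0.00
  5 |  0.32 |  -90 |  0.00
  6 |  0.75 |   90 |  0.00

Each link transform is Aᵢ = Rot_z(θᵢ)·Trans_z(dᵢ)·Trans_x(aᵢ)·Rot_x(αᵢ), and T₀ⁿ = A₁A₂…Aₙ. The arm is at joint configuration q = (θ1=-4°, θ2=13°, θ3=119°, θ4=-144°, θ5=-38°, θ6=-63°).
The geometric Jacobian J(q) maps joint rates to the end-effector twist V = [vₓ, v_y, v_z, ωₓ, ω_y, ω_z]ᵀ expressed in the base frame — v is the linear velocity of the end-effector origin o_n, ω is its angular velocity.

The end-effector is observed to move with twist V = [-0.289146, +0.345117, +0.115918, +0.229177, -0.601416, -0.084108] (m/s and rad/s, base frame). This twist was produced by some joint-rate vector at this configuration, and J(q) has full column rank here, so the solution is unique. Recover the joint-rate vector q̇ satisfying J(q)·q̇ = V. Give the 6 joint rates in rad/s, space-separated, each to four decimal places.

0.0440 -0.1760 0.7390 -0.6920 0.7880 -0.1760

o_n = [2.0579, -0.8313, 0.0476]
J₁: ẑ×o_n = [0.8313, 2.0579, -0.0000], ω = ẑ
J2: z=[-0.0698, -0.9976, 0.0000] o=[0.3990, -0.0279, 0.0700] → [0.0223, -0.0016, 1.7109, -0.0698, -0.9976, 0.0000]
J3: z=[0.2244, -0.0157, -0.9744] o=[0.9336, -0.0653, 0.1937] → [-0.7441, -1.0627, -0.1543, 0.2244, -0.0157, -0.9744]
J4: z=[0.2244, -0.0157, -0.9744] o=[0.5504, -0.6698, 0.1152] → [-0.1564, -1.4537, -0.0126, 0.2244, -0.0157, -0.9744]
J5: z=[0.3476, -0.9328, 0.0951] o=[1.2605, -0.3890, 0.2742] → [0.2534, 0.1546, 0.5900, 0.3476, -0.9328, 0.0951]
J6: z=[0.3837, 0.2340, 0.8933] o=[1.5343, -0.3013, 0.1337] → [0.4534, 0.5007, -0.3259, 0.3837, 0.2340, 0.8933]
q̇ = J⁺·V = [0.0440, -0.1760, 0.7390, -0.6920, 0.7880, -0.1760]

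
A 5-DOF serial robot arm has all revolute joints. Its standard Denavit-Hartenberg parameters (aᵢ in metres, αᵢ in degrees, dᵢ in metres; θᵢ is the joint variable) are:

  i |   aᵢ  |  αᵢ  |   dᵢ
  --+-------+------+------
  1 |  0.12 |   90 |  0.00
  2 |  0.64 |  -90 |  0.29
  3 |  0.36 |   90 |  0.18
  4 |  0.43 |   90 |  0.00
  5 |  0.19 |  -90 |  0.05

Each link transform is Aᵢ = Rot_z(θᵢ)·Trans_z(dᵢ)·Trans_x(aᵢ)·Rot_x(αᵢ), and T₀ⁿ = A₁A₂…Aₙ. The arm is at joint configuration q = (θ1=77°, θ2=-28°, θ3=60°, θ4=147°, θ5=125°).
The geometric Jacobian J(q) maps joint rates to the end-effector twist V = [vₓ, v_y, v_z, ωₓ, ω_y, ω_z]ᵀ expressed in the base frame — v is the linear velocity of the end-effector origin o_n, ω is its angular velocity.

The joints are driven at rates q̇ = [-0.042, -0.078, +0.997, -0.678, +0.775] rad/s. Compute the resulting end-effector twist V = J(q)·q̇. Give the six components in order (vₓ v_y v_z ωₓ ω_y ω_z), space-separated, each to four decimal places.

o_n = [0.4933, 0.9560, -0.0411]
J₁: ẑ×o_n = [-0.9560, 0.4933, 0.0000], ω = ẑ
J2: z=[0.9744, -0.2250, 0.0000] o=[0.0270, 0.1169, 0.0000] → [0.0092, 0.0401, 0.9225, 0.9744, -0.2250, 0.0000]
J3: z=[0.1056, 0.4574, 0.8829] o=[0.4367, 0.6023, -0.3005] → [-0.1937, 0.0226, 0.0114, 0.1056, 0.4574, 0.8829]
J4: z=[0.6592, 0.6326, -0.4066] o=[0.1877, 0.9096, -0.2260] → [0.1358, -0.2462, -0.1628, 0.6592, 0.6326, -0.4066]
J5: z=[-0.3169, 0.7240, 0.6127] o=[0.4809, 0.7914, 0.0654] → [-0.1780, -0.0261, -0.0612, -0.3169, 0.7240, 0.6127]
V = J·q̇ = [-0.3837, 0.1454, 0.0024, -0.6633, 0.6058, 1.5888]

-0.3837 0.1454 0.0024 -0.6633 0.6058 1.5888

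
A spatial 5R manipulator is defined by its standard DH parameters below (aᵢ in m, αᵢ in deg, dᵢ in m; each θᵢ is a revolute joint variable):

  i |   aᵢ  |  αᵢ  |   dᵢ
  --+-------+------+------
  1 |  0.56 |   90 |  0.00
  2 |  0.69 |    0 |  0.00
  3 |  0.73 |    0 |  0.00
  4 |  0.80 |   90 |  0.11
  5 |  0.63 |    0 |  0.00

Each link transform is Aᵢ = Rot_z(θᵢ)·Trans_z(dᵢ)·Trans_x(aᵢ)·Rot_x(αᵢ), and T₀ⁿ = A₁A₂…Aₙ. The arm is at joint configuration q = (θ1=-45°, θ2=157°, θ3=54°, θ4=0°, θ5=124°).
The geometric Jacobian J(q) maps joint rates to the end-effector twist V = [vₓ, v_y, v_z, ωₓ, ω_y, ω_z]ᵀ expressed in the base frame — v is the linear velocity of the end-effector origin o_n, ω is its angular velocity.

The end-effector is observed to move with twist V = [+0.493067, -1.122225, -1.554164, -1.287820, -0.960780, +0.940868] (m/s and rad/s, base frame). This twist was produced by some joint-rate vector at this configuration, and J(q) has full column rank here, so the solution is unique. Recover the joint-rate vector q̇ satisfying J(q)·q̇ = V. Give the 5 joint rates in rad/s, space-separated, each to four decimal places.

0.5560 0.6400 0.4120 0.5380 0.4490

o_n = [-1.2141, 0.3199, -0.3370]
J₁: ẑ×o_n = [-0.3199, -1.2141, 0.0000], ω = ẑ
J2: z=[-0.7071, -0.7071, 0.0000] o=[0.3960, -0.3960, 0.0000] → [0.2383, -0.2383, -1.6446, -0.7071, -0.7071, 0.0000]
J3: z=[-0.7071, -0.7071, 0.0000] o=[-0.0531, 0.0531, 0.2696] → [0.4289, -0.4289, -1.0095, -0.7071, -0.7071, 0.0000]
J4: z=[-0.7071, -0.7071, 0.0000] o=[-0.4956, 0.4956, -0.1064] → [0.1630, -0.1630, -0.3838, -0.7071, -0.7071, 0.0000]
J5: z=[-0.3642, 0.3642, 0.8572] o=[-1.0583, 0.9027, -0.5184] → [0.5657, -0.0675, 0.2690, -0.3642, 0.3642, 0.8572]
q̇ = J⁺·V = [0.5560, 0.6400, 0.4120, 0.5380, 0.4490]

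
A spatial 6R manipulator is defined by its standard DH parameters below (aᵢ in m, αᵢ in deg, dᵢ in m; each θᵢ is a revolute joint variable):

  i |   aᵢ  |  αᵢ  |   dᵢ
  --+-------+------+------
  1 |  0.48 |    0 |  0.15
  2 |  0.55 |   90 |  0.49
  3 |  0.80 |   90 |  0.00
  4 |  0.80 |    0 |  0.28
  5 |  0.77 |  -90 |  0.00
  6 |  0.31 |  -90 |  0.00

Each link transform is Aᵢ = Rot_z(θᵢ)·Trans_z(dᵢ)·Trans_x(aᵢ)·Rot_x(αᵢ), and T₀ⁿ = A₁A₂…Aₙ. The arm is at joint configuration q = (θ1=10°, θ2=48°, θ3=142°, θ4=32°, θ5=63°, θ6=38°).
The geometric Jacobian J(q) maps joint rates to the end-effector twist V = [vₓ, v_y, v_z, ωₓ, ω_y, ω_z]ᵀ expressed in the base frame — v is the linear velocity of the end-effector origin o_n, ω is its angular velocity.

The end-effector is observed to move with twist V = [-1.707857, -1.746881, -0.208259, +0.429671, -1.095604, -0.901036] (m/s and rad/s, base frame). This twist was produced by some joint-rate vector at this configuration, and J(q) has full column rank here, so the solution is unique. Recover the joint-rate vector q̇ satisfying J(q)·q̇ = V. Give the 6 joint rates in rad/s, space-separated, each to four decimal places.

-0.2230 -0.1880 0.9230 -0.7560 -0.0620 -0.2520

o_n = [1.4292, -1.0927, 1.5660]
J₁: ẑ×o_n = [1.0927, 1.4292, -0.0000], ω = ẑ
J2: z=[0.0000, 0.0000, 1.0000] o=[0.4727, 0.0834, 0.1500] → [1.1760, 0.9565, -0.0000, 0.0000, 0.0000, 1.0000]
J3: z=[0.8480, -0.5299, 0.0000] o=[0.7642, 0.5498, 0.6400] → [-0.4907, -0.7853, -1.0405, 0.8480, -0.5299, 0.0000]
J4: z=[0.3263, 0.5221, 0.7880] o=[0.4301, 0.0152, 1.1325] → [1.0993, 0.6459, -0.8831, 0.3263, 0.5221, 0.7880]
J5: z=[0.3263, 0.5221, 0.7880] o=[0.5977, -0.5167, 1.7709] → [0.3470, 0.7221, -0.6221, 0.3263, 0.5221, 0.7880]
J6: z=[0.3421, 0.7119, -0.6133] o=[1.2762, -0.8783, 1.7295] → [-0.2479, -0.0379, -0.1823, 0.3421, 0.7119, -0.6133]
q̇ = J⁺·V = [-0.2230, -0.1880, 0.9230, -0.7560, -0.0620, -0.2520]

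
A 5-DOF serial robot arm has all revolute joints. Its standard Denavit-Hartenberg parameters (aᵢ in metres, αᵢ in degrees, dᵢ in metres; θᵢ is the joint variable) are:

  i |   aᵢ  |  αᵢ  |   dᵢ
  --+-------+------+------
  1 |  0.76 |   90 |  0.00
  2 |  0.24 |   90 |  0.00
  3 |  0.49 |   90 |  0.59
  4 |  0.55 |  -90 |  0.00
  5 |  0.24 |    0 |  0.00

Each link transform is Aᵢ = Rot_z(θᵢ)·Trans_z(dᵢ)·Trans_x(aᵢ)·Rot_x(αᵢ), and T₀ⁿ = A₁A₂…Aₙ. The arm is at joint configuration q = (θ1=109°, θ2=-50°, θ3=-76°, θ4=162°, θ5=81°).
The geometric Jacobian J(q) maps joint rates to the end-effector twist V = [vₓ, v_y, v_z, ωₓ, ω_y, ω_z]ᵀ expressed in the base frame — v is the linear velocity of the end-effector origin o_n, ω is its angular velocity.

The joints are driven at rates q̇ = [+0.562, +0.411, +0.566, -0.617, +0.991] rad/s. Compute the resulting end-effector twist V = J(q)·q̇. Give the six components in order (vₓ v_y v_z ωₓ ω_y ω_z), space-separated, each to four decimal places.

-0.5072 0.0771 -0.3341 0.6070 0.8707 0.4022

o_n = [-0.0326, 0.4757, -0.8432]
J₁: ẑ×o_n = [-0.4757, -0.0326, 0.0000], ω = ẑ
J2: z=[0.9455, 0.3256, 0.0000] o=[-0.2474, 0.7186, 0.0000] → [-0.2745, 0.7973, -0.2996, 0.9455, 0.3256, 0.0000]
J3: z=[0.2494, -0.7243, -0.6428] o=[-0.2977, 0.8645, -0.1839] → [0.2277, -0.0060, 0.0951, 0.2494, -0.7243, -0.6428]
J4: z=[-0.0257, -0.6685, 0.7433] o=[-0.6249, 0.3544, -0.6539] → [0.0364, 0.4354, 0.3928, -0.0257, -0.6685, 0.7433]
J5: z=[0.0620, 0.7410, 0.6686] o=[-0.0761, 0.3196, -0.6662] → [-0.2355, 0.0401, -0.0226, 0.0620, 0.7410, 0.6686]
V = J·q̇ = [-0.5072, 0.0771, -0.3341, 0.6070, 0.8707, 0.4022]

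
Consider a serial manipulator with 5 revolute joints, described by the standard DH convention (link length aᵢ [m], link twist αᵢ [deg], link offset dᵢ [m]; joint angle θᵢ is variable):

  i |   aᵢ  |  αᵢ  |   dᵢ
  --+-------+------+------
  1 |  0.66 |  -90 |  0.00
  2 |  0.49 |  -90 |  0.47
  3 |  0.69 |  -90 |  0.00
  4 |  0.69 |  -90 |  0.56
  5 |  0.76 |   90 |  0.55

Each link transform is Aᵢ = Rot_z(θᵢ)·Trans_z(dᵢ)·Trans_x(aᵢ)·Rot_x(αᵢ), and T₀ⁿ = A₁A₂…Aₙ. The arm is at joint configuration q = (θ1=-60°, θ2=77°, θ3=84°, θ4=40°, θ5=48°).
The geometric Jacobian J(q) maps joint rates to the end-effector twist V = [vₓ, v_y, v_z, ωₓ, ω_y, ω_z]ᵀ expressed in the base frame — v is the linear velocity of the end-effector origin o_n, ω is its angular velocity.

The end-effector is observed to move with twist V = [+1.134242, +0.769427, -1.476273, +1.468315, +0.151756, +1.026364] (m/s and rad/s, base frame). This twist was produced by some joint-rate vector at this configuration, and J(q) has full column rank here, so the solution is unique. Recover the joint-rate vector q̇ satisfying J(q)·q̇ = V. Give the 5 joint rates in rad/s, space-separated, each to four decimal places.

o_n = [0.3079, -2.0877, -0.3418]
J₁: ẑ×o_n = [2.0877, 0.3079, -0.0000], ω = ẑ
J2: z=[0.8660, 0.5000, 0.0000] o=[0.3300, -0.5716, 0.0000] → [-0.1709, 0.2960, -1.3020, 0.8660, 0.5000, 0.0000]
J3: z=[-0.4872, 0.8438, -0.2250] o=[0.7921, -0.4320, -0.4774] → [-0.2580, 0.1750, 1.2153, -0.4872, 0.8438, -0.2250]
J4: z=[-0.2024, 0.1415, 0.9690] o=[0.2060, -0.7892, -0.5477] → [1.2875, 0.1404, 0.2484, -0.2024, 0.1415, 0.9690]
J5: z=[0.9193, -0.3137, 0.2378] o=[-0.1403, -1.3578, 0.0409] → [0.2936, 0.4583, -0.5304, 0.9193, -0.3137, 0.2378]
q̇ = J⁺·V = [-0.0840, 0.8200, -0.0940, 0.8860, 0.9700]

-0.0840 0.8200 -0.0940 0.8860 0.9700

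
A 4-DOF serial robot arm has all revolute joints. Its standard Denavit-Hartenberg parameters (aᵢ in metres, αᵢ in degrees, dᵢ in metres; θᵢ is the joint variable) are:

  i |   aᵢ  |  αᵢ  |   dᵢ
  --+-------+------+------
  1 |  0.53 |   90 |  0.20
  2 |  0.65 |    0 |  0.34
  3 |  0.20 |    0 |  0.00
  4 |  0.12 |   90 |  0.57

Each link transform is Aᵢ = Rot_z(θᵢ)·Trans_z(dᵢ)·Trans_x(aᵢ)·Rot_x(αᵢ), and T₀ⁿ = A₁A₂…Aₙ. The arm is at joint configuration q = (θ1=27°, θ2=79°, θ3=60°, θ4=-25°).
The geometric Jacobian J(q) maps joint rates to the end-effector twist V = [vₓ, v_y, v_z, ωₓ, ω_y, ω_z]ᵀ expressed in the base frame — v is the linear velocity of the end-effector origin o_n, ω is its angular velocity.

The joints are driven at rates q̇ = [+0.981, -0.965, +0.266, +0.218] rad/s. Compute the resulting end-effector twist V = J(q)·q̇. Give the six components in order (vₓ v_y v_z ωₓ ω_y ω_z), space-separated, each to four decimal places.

o_n = [0.8179, -0.6046, 1.0789]
J₁: ẑ×o_n = [0.6046, 0.8179, -0.0000], ω = ẑ
J2: z=[0.4540, -0.8910, 0.0000] o=[0.4722, 0.2406, 0.2000] → [-0.7831, -0.3990, -0.0757, 0.4540, -0.8910, 0.0000]
J3: z=[0.4540, -0.8910, 0.0000] o=[0.7371, -0.0060, 0.8381] → [-0.2146, -0.1093, -0.1998, 0.4540, -0.8910, 0.0000]
J4: z=[0.4540, -0.8910, 0.0000] o=[0.6026, -0.0745, 0.9693] → [-0.0977, -0.0498, -0.0488, 0.4540, -0.8910, 0.0000]
V = J·q̇ = [1.2704, 1.1475, 0.0093, -0.2184, 0.4286, 0.9810]

1.2704 1.1475 0.0093 -0.2184 0.4286 0.9810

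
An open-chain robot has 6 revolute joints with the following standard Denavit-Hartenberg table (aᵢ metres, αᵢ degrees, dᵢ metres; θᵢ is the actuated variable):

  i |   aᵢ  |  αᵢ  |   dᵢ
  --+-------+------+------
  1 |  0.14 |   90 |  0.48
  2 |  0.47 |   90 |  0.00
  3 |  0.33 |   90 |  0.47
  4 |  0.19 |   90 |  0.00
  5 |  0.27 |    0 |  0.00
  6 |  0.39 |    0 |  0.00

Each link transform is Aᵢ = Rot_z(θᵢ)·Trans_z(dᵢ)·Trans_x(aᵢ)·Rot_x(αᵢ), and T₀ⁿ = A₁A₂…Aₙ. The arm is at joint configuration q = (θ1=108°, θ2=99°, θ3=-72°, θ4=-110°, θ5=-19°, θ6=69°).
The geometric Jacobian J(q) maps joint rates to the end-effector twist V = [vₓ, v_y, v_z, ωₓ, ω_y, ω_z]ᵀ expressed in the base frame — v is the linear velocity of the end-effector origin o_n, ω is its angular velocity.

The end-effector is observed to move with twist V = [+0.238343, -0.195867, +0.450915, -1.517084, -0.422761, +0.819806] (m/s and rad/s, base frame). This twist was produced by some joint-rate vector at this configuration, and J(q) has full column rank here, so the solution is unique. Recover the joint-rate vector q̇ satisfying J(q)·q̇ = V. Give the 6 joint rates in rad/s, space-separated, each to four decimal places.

0.4780 -0.5860 0.4980 -0.0060 -0.2500 -0.8570

o_n = [-0.1179, -0.1312, 0.7454]
J₁: ẑ×o_n = [0.1312, -0.1179, 0.0000], ω = ẑ
J2: z=[0.9511, 0.3090, 0.0000] o=[-0.0433, 0.1331, 0.4800] → [0.0820, -0.2524, -0.2283, 0.9511, 0.3090, 0.0000]
J3: z=[-0.3052, 0.9393, 0.1564] o=[-0.0205, 0.0632, 0.9442] → [-0.1563, -0.0759, 0.1507, -0.3052, 0.9393, 0.1564]
J4: z=[-0.3399, 0.0460, -0.9393] o=[-0.4576, 0.3926, 1.1185] → [-0.5091, -0.4459, 0.1624, -0.3399, 0.0460, -0.9393]
J5: z=[0.7315, 0.6406, -0.2333] o=[-0.3452, 0.2469, 1.0707] → [-0.2966, 0.1849, -0.4223, 0.7315, 0.6406, -0.2333]
J6: z=[0.7315, 0.6406, -0.2333] o=[-0.1645, 0.0472, 1.0891] → [-0.2618, 0.2405, -0.1604, 0.7315, 0.6406, -0.2333]
q̇ = J⁺·V = [0.4780, -0.5860, 0.4980, -0.0060, -0.2500, -0.8570]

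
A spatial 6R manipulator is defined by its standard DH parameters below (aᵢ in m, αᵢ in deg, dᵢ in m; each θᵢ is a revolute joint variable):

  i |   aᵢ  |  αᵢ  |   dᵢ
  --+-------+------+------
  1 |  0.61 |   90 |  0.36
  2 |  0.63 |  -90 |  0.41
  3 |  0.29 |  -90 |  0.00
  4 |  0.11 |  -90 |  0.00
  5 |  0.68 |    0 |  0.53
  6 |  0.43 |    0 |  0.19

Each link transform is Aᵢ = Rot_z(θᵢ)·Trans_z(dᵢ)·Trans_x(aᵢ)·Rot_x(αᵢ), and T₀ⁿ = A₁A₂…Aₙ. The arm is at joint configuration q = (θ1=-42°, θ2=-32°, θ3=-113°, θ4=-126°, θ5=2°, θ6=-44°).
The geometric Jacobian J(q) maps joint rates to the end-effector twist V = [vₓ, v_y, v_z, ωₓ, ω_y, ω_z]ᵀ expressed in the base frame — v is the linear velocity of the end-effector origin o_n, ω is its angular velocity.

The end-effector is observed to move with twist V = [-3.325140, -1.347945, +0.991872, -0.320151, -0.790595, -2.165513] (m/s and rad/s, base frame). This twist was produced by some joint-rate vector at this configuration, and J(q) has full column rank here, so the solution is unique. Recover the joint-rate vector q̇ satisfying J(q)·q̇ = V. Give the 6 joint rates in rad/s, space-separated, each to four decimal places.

o_n = [0.9900, -1.8551, 1.0629]
J₁: ẑ×o_n = [1.8551, 0.9900, -0.0000], ω = ẑ
J2: z=[-0.6691, -0.7431, 0.0000] o=[0.4533, -0.4082, 0.3600] → [-0.5224, 0.4703, 1.3670, -0.6691, -0.7431, 0.0000]
J3: z=[0.3938, -0.3546, 0.8480] o=[0.5760, -1.0704, 0.0262] → [0.2979, -0.0572, -0.1622, 0.3938, -0.3546, 0.8480]
J4: z=[0.3187, -0.8127, -0.4878] o=[0.3260, -1.2044, 0.0862] → [-1.1112, -0.6352, 0.3323, 0.3187, -0.8127, -0.4878]
J5: z=[-0.4660, -0.5825, 0.6660] o=[0.4168, -1.2061, 0.1483] → [-0.1005, 0.8080, 0.6364, -0.4660, -0.5825, 0.6660]
J6: z=[-0.4660, -0.5825, 0.6660] o=[0.7231, -1.5058, 0.8964] → [0.1356, 0.2554, 0.3183, -0.4660, -0.5825, 0.6660]
q̇ = J⁺·V = [-0.9620, 0.3700, -0.9040, 0.9830, -0.0240, 0.0880]

-0.9620 0.3700 -0.9040 0.9830 -0.0240 0.0880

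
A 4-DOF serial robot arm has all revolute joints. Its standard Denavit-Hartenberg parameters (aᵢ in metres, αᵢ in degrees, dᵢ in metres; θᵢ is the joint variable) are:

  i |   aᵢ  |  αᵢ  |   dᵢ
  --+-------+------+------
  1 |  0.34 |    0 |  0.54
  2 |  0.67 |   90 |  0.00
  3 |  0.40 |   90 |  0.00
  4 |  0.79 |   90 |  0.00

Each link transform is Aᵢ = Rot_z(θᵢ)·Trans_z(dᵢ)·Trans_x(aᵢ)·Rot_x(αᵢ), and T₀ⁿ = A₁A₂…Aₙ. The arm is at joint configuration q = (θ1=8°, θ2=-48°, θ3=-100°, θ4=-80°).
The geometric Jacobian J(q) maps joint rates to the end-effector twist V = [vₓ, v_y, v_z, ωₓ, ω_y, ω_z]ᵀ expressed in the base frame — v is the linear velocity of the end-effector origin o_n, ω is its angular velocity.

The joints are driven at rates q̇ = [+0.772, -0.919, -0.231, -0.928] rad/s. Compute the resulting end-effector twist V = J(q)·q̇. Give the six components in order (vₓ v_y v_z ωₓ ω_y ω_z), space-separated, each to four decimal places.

o_n = [1.2786, 0.2726, 0.0110]
J₁: ẑ×o_n = [-0.2726, 1.2786, 0.0000], ω = ẑ
J2: z=[0.0000, 0.0000, 1.0000] o=[0.3367, 0.0473, 0.5400] → [-0.2253, 0.9419, 0.0000, 0.0000, 0.0000, 1.0000]
J3: z=[-0.6428, -0.7660, 0.0000] o=[0.8499, -0.3833, 0.5400] → [0.4053, -0.3400, -0.0933, -0.6428, -0.7660, 0.0000]
J4: z=[-0.7544, 0.6330, 0.1736] o=[0.7967, -0.3387, 0.1461] → [-0.1917, -0.0182, -0.7662, -0.7544, 0.6330, 0.1736]
V = J·q̇ = [0.0808, 0.2170, 0.7326, 0.8486, -0.4105, -0.3081]

0.0808 0.2170 0.7326 0.8486 -0.4105 -0.3081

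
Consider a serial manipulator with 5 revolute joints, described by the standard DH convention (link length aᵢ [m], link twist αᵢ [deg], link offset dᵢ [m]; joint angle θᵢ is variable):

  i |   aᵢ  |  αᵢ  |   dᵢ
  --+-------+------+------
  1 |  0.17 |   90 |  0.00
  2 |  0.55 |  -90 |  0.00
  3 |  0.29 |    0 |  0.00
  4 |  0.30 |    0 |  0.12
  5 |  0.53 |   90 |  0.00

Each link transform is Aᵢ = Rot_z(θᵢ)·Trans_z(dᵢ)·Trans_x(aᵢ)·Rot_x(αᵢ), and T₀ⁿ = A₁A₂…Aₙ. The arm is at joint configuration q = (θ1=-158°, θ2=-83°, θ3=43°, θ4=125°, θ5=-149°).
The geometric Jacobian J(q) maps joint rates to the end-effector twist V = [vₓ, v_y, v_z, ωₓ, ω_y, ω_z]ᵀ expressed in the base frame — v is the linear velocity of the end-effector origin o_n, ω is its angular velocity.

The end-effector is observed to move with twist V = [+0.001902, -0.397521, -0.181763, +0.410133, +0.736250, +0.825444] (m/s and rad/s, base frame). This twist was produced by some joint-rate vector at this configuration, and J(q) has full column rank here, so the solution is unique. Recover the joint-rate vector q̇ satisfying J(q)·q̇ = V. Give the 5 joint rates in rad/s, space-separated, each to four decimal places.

o_n = [-0.2155, -0.5538, -0.9479]
J₁: ẑ×o_n = [0.5538, -0.2155, 0.0000], ω = ẑ
J2: z=[-0.3746, 0.9272, 0.0000] o=[-0.1576, -0.0637, 0.0000] → [-0.8789, -0.3551, 0.2373, -0.3746, 0.9272, 0.0000]
J3: z=[-0.9203, -0.3718, 0.1219] o=[-0.2198, -0.0888, -0.5459] → [0.2061, -0.3695, 0.4295, -0.9203, -0.3718, 0.1219]
J4: z=[-0.9203, -0.3718, 0.1219] o=[-0.1696, -0.2819, -0.7564] → [0.1043, -0.1818, 0.2332, -0.9203, -0.3718, 0.1219]
J5: z=[-0.9203, -0.3718, 0.1219] o=[-0.2236, -0.3709, -0.4505] → [0.2072, -0.4568, 0.1713, -0.9203, -0.3718, 0.1219]
q̇ = J⁺·V = [0.9060, 0.5290, -0.5150, -0.9870, 0.8410]

0.9060 0.5290 -0.5150 -0.9870 0.8410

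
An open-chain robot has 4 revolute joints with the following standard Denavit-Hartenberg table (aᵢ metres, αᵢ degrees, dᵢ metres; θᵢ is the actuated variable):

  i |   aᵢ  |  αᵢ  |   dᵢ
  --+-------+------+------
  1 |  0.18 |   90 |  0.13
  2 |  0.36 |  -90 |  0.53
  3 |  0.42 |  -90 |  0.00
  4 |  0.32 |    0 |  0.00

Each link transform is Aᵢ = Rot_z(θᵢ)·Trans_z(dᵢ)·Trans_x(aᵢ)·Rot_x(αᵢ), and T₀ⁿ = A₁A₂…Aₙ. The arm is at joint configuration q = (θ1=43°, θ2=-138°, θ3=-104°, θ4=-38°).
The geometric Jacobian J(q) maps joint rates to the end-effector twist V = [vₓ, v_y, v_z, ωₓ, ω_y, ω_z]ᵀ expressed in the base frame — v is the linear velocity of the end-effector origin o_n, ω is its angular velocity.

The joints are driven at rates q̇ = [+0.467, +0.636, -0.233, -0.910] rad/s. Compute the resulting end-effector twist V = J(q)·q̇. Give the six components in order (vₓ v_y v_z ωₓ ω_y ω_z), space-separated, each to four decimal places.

0.5075 0.8684 -0.1073 0.6495 0.0370 1.2310

o_n = [0.9270, -0.7520, -0.1485]
J₁: ẑ×o_n = [0.7520, 0.9270, -0.0000], ω = ẑ
J2: z=[0.6820, -0.7314, 0.0000] o=[0.1316, 0.1228, 0.1300] → [0.2037, 0.1899, -0.0149, 0.6820, -0.7314, 0.0000]
J3: z=[0.4894, 0.4563, -0.7431] o=[0.2974, -0.4473, -0.1109] → [-0.2436, -0.4495, -0.4364, 0.4894, 0.4563, -0.7431]
J4: z=[-0.3624, -0.6687, -0.6493] o=[0.6306, -0.6939, -0.0429] → [0.0329, -0.2307, 0.2193, -0.3624, -0.6687, -0.6493]
V = J·q̇ = [0.5075, 0.8684, -0.1073, 0.6495, 0.0370, 1.2310]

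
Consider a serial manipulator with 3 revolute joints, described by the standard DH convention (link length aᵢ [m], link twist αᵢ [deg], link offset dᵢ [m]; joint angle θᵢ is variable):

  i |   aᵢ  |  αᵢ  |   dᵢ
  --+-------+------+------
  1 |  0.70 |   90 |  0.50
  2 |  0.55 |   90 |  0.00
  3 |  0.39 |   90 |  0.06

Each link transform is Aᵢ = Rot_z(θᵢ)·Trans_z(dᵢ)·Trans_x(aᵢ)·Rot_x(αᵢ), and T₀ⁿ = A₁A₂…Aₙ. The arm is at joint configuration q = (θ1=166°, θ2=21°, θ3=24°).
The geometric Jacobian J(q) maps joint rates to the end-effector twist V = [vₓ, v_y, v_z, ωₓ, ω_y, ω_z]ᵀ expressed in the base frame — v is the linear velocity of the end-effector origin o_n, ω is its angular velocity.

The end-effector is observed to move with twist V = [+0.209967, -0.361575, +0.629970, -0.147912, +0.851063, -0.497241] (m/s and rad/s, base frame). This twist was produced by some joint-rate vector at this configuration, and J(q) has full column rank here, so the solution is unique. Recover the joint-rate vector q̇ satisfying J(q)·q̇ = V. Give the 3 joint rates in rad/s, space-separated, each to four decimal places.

o_n = [-1.4827, 0.5331, 0.7688]
J₁: ẑ×o_n = [-0.5331, -1.4827, 0.0000], ω = ẑ
J2: z=[0.2419, 0.9703, 0.0000] o=[-0.6792, 0.1693, 0.5000] → [0.2608, -0.0650, 0.8676, 0.2419, 0.9703, 0.0000]
J3: z=[-0.3477, 0.0867, -0.9336] o=[-1.1774, 0.2936, 0.6971] → [0.2299, 0.3099, -0.0568, -0.3477, 0.0867, -0.9336]
q̇ = J⁺·V = [0.4130, 0.7900, 0.9750]

0.4130 0.7900 0.9750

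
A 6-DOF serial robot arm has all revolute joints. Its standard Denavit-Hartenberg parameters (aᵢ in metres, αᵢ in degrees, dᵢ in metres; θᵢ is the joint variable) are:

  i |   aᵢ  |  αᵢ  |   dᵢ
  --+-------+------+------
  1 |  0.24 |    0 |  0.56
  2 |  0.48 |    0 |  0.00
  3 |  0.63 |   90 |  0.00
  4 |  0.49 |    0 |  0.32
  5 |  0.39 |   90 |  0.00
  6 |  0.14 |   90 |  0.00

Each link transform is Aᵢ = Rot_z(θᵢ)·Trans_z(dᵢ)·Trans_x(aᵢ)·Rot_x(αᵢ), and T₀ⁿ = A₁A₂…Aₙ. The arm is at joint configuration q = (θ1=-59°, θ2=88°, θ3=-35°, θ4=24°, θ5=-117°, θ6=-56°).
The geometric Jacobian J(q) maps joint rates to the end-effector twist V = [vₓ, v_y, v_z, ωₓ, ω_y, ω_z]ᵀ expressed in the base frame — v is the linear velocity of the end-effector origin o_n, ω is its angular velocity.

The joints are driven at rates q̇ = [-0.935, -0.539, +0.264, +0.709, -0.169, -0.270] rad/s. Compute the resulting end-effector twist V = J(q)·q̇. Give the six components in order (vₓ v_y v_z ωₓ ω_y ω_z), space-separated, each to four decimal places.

o_n = [1.5695, -0.2859, 0.2917]
J₁: ẑ×o_n = [0.2859, 1.5695, -0.0000], ω = ẑ
J2: z=[0.0000, 0.0000, 1.0000] o=[0.1236, -0.2057, 0.5600] → [0.0802, 1.4459, -0.0000, 0.0000, 0.0000, 1.0000]
J3: z=[0.0000, 0.0000, 1.0000] o=[0.5434, 0.0270, 0.5600] → [0.3129, 1.0260, -0.0000, 0.0000, 0.0000, 1.0000]
J4: z=[-0.1045, -0.9945, 0.0000] o=[1.1700, -0.0389, 0.5600] → [0.2669, -0.0280, 0.4231, -0.1045, -0.9945, 0.0000]
J5: z=[-0.1045, -0.9945, 0.0000] o=[1.5817, -0.4039, 0.7593] → [0.4651, -0.0489, -0.0245, -0.1045, -0.9945, 0.0000]
J6: z=[-0.9932, 0.1044, 0.0523] o=[1.5614, -0.4018, 0.3698] → [-0.0142, -0.0772, -0.1159, -0.9932, 0.1044, 0.0523]
V = J·q̇ = [-0.1135, -1.9667, 0.3354, 0.2117, -0.5652, -1.2241]

-0.1135 -1.9667 0.3354 0.2117 -0.5652 -1.2241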